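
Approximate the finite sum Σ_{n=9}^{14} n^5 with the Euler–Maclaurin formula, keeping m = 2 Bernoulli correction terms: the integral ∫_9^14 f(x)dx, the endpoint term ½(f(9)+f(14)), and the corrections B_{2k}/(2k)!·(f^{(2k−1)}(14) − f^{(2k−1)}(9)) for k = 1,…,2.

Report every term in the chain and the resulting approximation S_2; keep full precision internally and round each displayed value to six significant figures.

S_2 ≈ 1.47805e+06

The integral term ∫_9^14 x^5 dx = 1.16635e+06.
Boundary: ½(f(9) + f(14)) = ½(59049.0 + 537824) = 298436.
Running total after boundary: 1.46479e+06.
Order-1 term: 1/12 · (192080 − 32805.0) = 13272.9.
Running total after k=1: 1.47806e+06.
Order-2 term: −1/720 · (11760.0 − 4860.00) = -9.58333.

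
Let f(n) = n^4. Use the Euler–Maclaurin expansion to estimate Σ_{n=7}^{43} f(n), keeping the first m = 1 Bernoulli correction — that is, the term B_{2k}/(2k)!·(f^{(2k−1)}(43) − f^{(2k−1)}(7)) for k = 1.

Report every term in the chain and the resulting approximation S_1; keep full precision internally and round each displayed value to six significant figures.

The integral term ∫_7^43 x^4 dx = 2.93983e+07.
Boundary: ½(f(7) + f(43)) = ½(2401.00 + 3.41880e+06) = 1.71060e+06.
Integral + boundary = 3.11089e+07.
k=1: B_{2}/(2)! × [f^{(1)}(43) − f^{(1)}(7)] = 1/12 × (318028 − 1372.00) = 26388.0.

S_1 ≈ 3.11353e+07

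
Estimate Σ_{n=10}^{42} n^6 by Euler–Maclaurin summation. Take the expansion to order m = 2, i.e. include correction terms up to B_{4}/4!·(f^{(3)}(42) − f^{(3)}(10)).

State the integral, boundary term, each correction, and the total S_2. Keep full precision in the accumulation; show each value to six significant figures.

∫_10^42 x^6 dx evaluates to 3.29328e+10.
Endpoint term: (f(10) + f(42))/2 = (1.00000e+06 + 5.48903e+09)/2 = 2.74502e+09.
Integral + boundary = 3.56778e+10.
k=1: B_{2}/(2)! × [f^{(1)}(42) − f^{(1)}(10)] = 1/12 × (7.84147e+08 − 600000) = 6.52956e+07.
Running total after k=1: 3.57431e+10.
k=2: B_{4}/(4)! × [f^{(3)}(42) − f^{(3)}(10)] = −1/720 × (8.89056e+06 − 120000) = -12181.3.

S_2 ≈ 3.57431e+10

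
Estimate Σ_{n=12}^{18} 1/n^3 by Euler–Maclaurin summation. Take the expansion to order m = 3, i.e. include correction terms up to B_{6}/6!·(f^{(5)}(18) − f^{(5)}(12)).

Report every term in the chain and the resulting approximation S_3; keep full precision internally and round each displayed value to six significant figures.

S_3 ≈ 0.00231375

∫_12^18 1/x^3 dx evaluates to 0.00192901.
Boundary: ½(f(12) + f(18)) = ½(0.000578704 + 0.000171468) = 0.000375086.
Integral + boundary = 0.00230410.
k=1: B_{2}/(2)! × [f^{(1)}(18) − f^{(1)}(12)] = 1/12 × (-2.85780e-05 − (-0.000144676)) = 9.67483e-06.
Partial sum through k=1: 0.00231377.
k=2: B_{4}/(4)! × [f^{(3)}(18) − f^{(3)}(12)] = −1/720 × (-1.76407e-06 − (-2.00939e-05)) = -2.54581e-08.
Partial sum through k=2: 0.00231375.
k=3: B_{6}/(6)! × [f^{(5)}(18) − f^{(5)}(12)] = 1/30240 × (-2.28676e-07 − (-5.86071e-06)) = 1.86245e-10.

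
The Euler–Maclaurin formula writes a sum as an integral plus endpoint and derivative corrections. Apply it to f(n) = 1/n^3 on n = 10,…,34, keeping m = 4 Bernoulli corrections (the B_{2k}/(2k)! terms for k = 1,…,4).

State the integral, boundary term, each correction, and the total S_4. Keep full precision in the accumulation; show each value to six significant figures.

Integral: ∫_10^34 1/x^3 dx = 0.00456747.
Endpoint term: (f(10) + f(34))/2 = (0.00100000 + 2.54427e-05)/2 = 0.000512721.
Running total after boundary: 0.00508020.
k=1: B_{2}/(2)! × [f^{(1)}(34) − f^{(1)}(10)] = 1/12 × (-2.24494e-06 − (-0.000300000)) = 2.48129e-05.
Partial sum through k=1: 0.00510501.
k=2: B_{4}/(4)! × [f^{(3)}(34) − f^{(3)}(10)] = −1/720 × (-3.88399e-08 − (-6.00000e-05)) = -8.32794e-08.
Partial sum through k=2: 0.00510493.
k=3: B_{6}/(6)! × [f^{(5)}(34) − f^{(5)}(10)] = 1/30240 × (-1.41114e-09 − (-2.52000e-05)) = 8.33287e-10.
Partial sum through k=3: 0.00510493.
k=4: B_{8}/(8)! × [f^{(7)}(34) − f^{(7)}(10)] = −1/1209600 × (-8.78909e-11 − (-1.81440e-05)) = -1.49999e-11.

S_4 ≈ 0.00510493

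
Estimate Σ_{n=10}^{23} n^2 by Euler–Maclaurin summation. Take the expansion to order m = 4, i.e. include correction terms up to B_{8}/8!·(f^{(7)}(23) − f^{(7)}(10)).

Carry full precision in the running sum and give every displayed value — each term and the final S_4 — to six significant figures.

Integral: ∫_10^23 x^2 dx = 3722.33.
Boundary: ½(f(10) + f(23)) = ½(100.000 + 529.000) = 314.500.
Integral + boundary = 4036.83.
Order-1 term: 1/12 · (46.0000 − 20.0000) = 2.16667.
Running total after k=1: 4039.00.
Order-2 term: −1/720 · (0.00000 − 0.00000) = 0.00000.
Running total after k=2: 4039.00.
Order-3 term: 1/30240 · (0.00000 − 0.00000) = 0.00000.
Running total after k=3: 4039.00.
Order-4 term: −1/1209600 · (0.00000 − 0.00000) = 0.00000.

S_4 ≈ 4039.00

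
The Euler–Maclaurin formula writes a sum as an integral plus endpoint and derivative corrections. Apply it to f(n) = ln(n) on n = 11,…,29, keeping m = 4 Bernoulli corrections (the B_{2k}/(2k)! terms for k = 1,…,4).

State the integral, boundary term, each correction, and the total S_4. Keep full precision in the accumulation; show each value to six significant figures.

S_4 ≈ 56.1526

Integral: ∫_11^29 ln(x) dx = 53.2747.
Endpoint term: (f(11) + f(29))/2 = (2.39790 + 3.36730)/2 = 2.88260.
Integral + boundary = 56.1573.
Order-1 term: 1/12 · (0.0344828 − 0.0909091) = -0.00470219.
Partial sum through k=1: 56.1526.
Order-2 term: −1/720 · (8.20042e-05 − 0.00150263) = 1.97309e-06.
Partial sum through k=2: 56.1526.
Order-3 term: 1/30240 · (1.17010e-06 − 0.000149021) = -4.88925e-09.
Partial sum through k=3: 56.1526.
Order-4 term: −1/1209600 · (4.17394e-08 − 3.69474e-05) = 3.05106e-11.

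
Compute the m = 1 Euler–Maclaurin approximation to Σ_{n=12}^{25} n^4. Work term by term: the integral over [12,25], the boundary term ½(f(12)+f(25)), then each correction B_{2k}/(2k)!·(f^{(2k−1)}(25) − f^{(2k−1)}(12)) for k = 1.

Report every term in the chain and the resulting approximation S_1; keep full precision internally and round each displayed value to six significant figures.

S_1 ≈ 2.11367e+06

∫_12^25 x^4 dx evaluates to 1.90336e+06.
Boundary: ½(f(12) + f(25)) = ½(20736.0 + 390625) = 205680.
Running total after boundary: 2.10904e+06.
Correction k=1: B_{2}/2! · (f^{(1)}(25) − f^{(1)}(12)) = 1/12 · (62500.0 − 6912.00) = 4632.33.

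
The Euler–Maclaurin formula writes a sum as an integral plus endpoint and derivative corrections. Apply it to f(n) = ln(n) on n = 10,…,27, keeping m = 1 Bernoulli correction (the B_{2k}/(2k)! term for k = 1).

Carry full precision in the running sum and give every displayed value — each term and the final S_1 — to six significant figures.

Integral: ∫_10^27 ln(x) dx = 48.9617.
Boundary: ½(f(10) + f(27)) = ½(2.30259 + 3.29584) = 2.79921.
So far: 51.7610.
Correction k=1: B_{2}/2! · (f^{(1)}(27) − f^{(1)}(10)) = 1/12 · (0.0370370 − 0.100000) = -0.00524691.

S_1 ≈ 51.7557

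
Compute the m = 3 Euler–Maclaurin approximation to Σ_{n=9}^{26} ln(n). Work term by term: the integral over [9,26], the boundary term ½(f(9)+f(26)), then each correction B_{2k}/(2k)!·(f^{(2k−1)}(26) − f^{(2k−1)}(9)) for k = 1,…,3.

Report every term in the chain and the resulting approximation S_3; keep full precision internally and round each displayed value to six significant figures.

∫_9^26 ln(x) dx evaluates to 47.9355.
½[f(9) + f(26)] = ½[2.19722 + 3.25810] = 2.72766.
Running total after boundary: 50.6631.
Order-1 term: 1/12 · (0.0384615 − 0.111111) = -0.00605413.
Partial sum through k=1: 50.6571.
Order-2 term: −1/720 · (0.000113792 − 0.00274348) = 3.65235e-06.
Partial sum through k=2: 50.6571.
Order-3 term: 1/30240 · (2.01997e-06 − 0.000406442) = -1.33737e-08.

S_3 ≈ 50.6571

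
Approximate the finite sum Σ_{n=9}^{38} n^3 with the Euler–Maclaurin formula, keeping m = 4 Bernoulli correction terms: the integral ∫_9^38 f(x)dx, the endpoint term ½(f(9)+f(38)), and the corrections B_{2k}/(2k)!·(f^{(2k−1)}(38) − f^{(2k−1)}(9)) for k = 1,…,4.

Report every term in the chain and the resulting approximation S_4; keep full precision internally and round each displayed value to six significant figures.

S_4 ≈ 547785

Integral: ∫_9^38 x^3 dx = 519644.
Boundary: ½(f(9) + f(38)) = ½(729.000 + 54872.0) = 27800.5.
Integral + boundary = 547444.
k=1: B_{2}/(2)! × [f^{(1)}(38) − f^{(1)}(9)] = 1/12 × (4332.00 − 243.000) = 340.750.
After k=1: 547785.
k=2: B_{4}/(4)! × [f^{(3)}(38) − f^{(3)}(9)] = −1/720 × (6.00000 − 6.00000) = 0.00000.
After k=2: 547785.
k=3: B_{6}/(6)! × [f^{(5)}(38) − f^{(5)}(9)] = 1/30240 × (0.00000 − 0.00000) = 0.00000.
After k=3: 547785.
k=4: B_{8}/(8)! × [f^{(7)}(38) − f^{(7)}(9)] = −1/1209600 × (0.00000 − 0.00000) = 0.00000.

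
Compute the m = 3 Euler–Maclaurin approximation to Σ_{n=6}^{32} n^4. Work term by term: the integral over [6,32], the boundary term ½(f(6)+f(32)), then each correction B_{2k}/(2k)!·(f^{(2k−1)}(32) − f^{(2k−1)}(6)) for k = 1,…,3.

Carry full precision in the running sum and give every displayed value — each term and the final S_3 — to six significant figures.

∫_6^32 x^4 dx evaluates to 6.70933e+06.
½[f(6) + f(32)] = ½[1296.00 + 1.04858e+06] = 524936.
So far: 7.23427e+06.
Order-1 term: 1/12 · (131072 − 864.000) = 10850.7.
Partial sum through k=1: 7.24512e+06.
Order-2 term: −1/720 · (768.000 − 144.000) = -0.866667.
Partial sum through k=2: 7.24512e+06.
Order-3 term: 1/30240 · (0.00000 − 0.00000) = 0.00000.

S_3 ≈ 7.24512e+06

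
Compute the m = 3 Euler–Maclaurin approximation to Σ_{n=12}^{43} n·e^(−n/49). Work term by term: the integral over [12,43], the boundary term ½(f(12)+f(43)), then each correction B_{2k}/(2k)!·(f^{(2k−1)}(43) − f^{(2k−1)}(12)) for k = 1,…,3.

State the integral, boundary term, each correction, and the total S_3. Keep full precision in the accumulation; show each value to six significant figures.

S_3 ≈ 478.908

The integral term ∫_12^43 x·e^(−x/49) dx = 465.316.
½[f(12) + f(43)] = ½[9.39341 + 17.8794] = 13.6364.
So far: 478.953.
Correction k=1: B_{2}/2! · (f^{(1)}(43) − f^{(1)}(12)) = 1/12 · (0.0509143 − 0.591082) = -0.0450140.
Running total after k=1: 478.908.
Correction k=2: B_{4}/4! · (f^{(3)}(43) − f^{(3)}(12)) = −1/720 · (0.000367561 − 0.000898230) = 7.37041e-07.
Running total after k=2: 478.908.
Correction k=3: B_{6}/6! · (f^{(5)}(43) − f^{(5)}(12)) = 1/30240 · (2.97341e-07 − 6.45681e-07) = -1.15192e-11.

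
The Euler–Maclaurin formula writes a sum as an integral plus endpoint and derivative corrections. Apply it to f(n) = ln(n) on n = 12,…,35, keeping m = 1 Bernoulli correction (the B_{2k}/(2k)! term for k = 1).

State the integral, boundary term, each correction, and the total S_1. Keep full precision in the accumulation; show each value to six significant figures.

S_1 ≈ 74.6339

∫_12^35 ln(x) dx evaluates to 71.6183.
Endpoint term: (f(12) + f(35))/2 = (2.48491 + 3.55535)/2 = 3.02013.
So far: 74.6384.
Correction k=1: B_{2}/2! · (f^{(1)}(35) − f^{(1)}(12)) = 1/12 · (0.0285714 − 0.0833333) = -0.00456349.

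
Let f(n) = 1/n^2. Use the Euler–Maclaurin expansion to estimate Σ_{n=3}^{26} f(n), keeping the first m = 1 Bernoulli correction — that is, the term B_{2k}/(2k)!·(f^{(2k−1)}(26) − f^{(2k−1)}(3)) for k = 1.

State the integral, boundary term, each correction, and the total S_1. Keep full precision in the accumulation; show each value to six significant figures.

S_1 ≈ 0.357330

The integral term ∫_3^26 1/x^2 dx = 0.294872.
Boundary: ½(f(3) + f(26)) = ½(0.111111 + 0.00147929) = 0.0562952.
Running total after boundary: 0.351167.
Order-1 term: 1/12 · (-0.000113792 − (-0.0740741)) = 0.00616336.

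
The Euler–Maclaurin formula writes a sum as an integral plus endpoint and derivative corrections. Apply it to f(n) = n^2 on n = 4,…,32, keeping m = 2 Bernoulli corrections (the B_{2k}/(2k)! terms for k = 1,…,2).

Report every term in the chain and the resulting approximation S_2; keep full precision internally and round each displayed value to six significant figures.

Integral: ∫_4^32 x^2 dx = 10901.3.
Endpoint term: (f(4) + f(32))/2 = (16.0000 + 1024.00)/2 = 520.000.
Running total after boundary: 11421.3.
k=1: B_{2}/(2)! × [f^{(1)}(32) − f^{(1)}(4)] = 1/12 × (64.0000 − 8.00000) = 4.66667.
Running total after k=1: 11426.0.
k=2: B_{4}/(4)! × [f^{(3)}(32) − f^{(3)}(4)] = −1/720 × (0.00000 − 0.00000) = 0.00000.

S_2 ≈ 11426.0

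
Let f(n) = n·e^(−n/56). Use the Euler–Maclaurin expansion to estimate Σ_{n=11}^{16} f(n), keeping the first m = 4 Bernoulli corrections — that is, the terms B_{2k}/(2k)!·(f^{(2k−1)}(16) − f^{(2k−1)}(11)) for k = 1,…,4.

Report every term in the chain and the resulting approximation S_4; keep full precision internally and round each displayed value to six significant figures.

S_4 ≈ 63.4326

∫_11^16 x·e^(−x/56) dx evaluates to 52.9119.
Endpoint term: (f(11) + f(16))/2 = (9.03826 + 12.0236)/2 = 10.5309.
Running total after boundary: 63.4429.
Order-1 term: 1/12 · (0.536769 − 0.660263) = -0.0102911.
Running total after k=1: 63.4326.
Order-2 term: −1/720 · (0.000650422 − 0.000734561) = 1.16859e-07.
Running total after k=2: 63.4326.
Order-3 term: 1/30240 · (3.60230e-07 − 4.01332e-07) = -1.35921e-12.
Running total after k=3: 63.4326.
Order-4 term: −1/1209600 · (1.63602e-10 − 1.81260e-10) = 1.45982e-17.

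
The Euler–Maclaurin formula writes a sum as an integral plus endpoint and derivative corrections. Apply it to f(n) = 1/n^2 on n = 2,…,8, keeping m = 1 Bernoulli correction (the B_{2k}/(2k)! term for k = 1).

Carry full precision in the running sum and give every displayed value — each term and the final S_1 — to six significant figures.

S_1 ≈ 0.528320

Integral: ∫_2^8 1/x^2 dx = 0.375000.
Boundary: ½(f(2) + f(8)) = ½(0.250000 + 0.0156250) = 0.132812.
So far: 0.507812.
k=1: B_{2}/(2)! × [f^{(1)}(8) − f^{(1)}(2)] = 1/12 × (-0.00390625 − (-0.250000)) = 0.0205078.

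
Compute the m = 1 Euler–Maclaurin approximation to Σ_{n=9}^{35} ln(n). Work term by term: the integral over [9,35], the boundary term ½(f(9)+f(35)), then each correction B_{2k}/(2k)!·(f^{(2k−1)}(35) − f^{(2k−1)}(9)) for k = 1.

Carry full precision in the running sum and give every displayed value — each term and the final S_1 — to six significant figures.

S_1 ≈ 81.5316

∫_9^35 ln(x) dx evaluates to 78.6622.
½[f(9) + f(35)] = ½[2.19722 + 3.55535] = 2.87629.
So far: 81.5384.
Correction k=1: B_{2}/2! · (f^{(1)}(35) − f^{(1)}(9)) = 1/12 · (0.0285714 − 0.111111) = -0.00687831.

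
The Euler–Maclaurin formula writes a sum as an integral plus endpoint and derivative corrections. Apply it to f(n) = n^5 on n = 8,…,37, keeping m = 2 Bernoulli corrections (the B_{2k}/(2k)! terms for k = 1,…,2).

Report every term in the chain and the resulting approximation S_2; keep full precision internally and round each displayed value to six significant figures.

S_2 ≈ 4.63045e+08

∫_8^37 x^5 dx evaluates to 4.27577e+08.
Boundary: ½(f(8) + f(37)) = ½(32768.0 + 6.93440e+07) = 3.46884e+07.
Integral + boundary = 4.62266e+08.
k=1: B_{2}/(2)! × [f^{(1)}(37) − f^{(1)}(8)] = 1/12 × (9.37080e+06 − 20480.0) = 779194.
Running total after k=1: 4.63045e+08.
k=2: B_{4}/(4)! × [f^{(3)}(37) − f^{(3)}(8)] = −1/720 × (82140.0 − 3840.00) = -108.750.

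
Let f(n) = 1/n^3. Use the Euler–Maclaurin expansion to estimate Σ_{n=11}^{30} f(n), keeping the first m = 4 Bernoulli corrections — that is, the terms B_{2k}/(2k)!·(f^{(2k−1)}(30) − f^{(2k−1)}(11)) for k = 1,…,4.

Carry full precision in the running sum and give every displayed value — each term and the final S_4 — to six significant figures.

S_4 ≈ 0.00398757

The integral term ∫_11^30 1/x^3 dx = 0.00357668.
Endpoint term: (f(11) + f(30))/2 = (0.000751315 + 3.70370e-05)/2 = 0.000394176.
Running total after boundary: 0.00397085.
Order-1 term: 1/12 · (-3.70370e-06 − (-0.000204904)) = 1.67667e-05.
Running total after k=1: 0.00398762.
Order-2 term: −1/720 · (-8.23045e-08 − (-3.38684e-05)) = -4.69252e-08.
Running total after k=2: 0.00398757.
Order-3 term: 1/30240 · (-3.84088e-09 − (-1.17560e-05)) = 3.88629e-10.
Running total after k=3: 0.00398757.
Order-4 term: −1/1209600 · (-3.07270e-10 − (-6.99530e-06)) = -5.78290e-12.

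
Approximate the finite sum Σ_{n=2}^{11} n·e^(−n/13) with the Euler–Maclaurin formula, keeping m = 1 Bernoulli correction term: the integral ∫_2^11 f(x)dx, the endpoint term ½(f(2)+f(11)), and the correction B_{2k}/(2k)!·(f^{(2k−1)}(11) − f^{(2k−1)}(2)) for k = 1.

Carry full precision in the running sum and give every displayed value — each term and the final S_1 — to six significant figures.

∫_2^11 x·e^(−x/13) dx evaluates to 33.3264.
Boundary: ½(f(2) + f(11)) = ½(1.71481 + 4.71968) = 3.21724.
Integral + boundary = 36.5437.
k=1: B_{2}/(2)! × [f^{(1)}(11) − f^{(1)}(2)] = 1/12 × (0.0660095 − 0.725496) = -0.0549572.

S_1 ≈ 36.4887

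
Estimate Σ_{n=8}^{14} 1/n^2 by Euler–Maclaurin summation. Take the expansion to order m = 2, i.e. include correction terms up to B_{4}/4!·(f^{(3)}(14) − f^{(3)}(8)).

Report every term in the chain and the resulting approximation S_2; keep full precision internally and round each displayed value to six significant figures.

Integral: ∫_8^14 1/x^2 dx = 0.0535714.
Endpoint term: (f(8) + f(14))/2 = (0.0156250 + 0.00510204)/2 = 0.0103635.
Running total after boundary: 0.0639349.
Order-1 term: 1/12 · (-0.000728863 − (-0.00390625)) = 0.000264782.
Running total after k=1: 0.0641997.
Order-2 term: −1/720 · (-4.46243e-05 − (-0.000732422)) = -9.55274e-07.

S_2 ≈ 0.0641988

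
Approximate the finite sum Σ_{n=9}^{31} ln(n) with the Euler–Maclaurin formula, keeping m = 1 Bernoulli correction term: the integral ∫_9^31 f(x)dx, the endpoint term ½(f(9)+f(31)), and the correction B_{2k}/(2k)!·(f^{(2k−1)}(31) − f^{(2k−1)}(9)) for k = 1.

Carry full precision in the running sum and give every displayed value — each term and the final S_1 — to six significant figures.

Integral: ∫_9^31 ln(x) dx = 64.6786.
Endpoint term: (f(9) + f(31))/2 = (2.19722 + 3.43399)/2 = 2.81561.
So far: 67.4942.
Order-1 term: 1/12 · (0.0322581 − 0.111111) = -0.00657109.

S_1 ≈ 67.4876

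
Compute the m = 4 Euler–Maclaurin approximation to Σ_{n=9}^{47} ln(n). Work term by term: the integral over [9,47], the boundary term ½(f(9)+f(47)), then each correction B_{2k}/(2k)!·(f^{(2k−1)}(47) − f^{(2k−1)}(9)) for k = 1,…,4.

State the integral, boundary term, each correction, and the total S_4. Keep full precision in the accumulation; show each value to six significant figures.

Integral: ∫_9^47 ln(x) dx = 123.182.
½[f(9) + f(47)] = ½[2.19722 + 3.85015] = 3.02369.
Running total after boundary: 126.206.
Correction k=1: B_{2}/2! · (f^{(1)}(47) − f^{(1)}(9)) = 1/12 · (0.0212766 − 0.111111) = -0.00748621.
After k=1: 126.198.
Correction k=2: B_{4}/4! · (f^{(3)}(47) − f^{(3)}(9)) = −1/720 · (1.92636e-05 − 0.00274348) = 3.78364e-06.
After k=2: 126.198.
Correction k=3: B_{6}/6! · (f^{(5)}(47) − f^{(5)}(9)) = 1/30240 · (1.04646e-07 − 0.000406442) = -1.34371e-08.
After k=3: 126.198.
Correction k=4: B_{8}/8! · (f^{(7)}(47) − f^{(7)}(9)) = −1/1209600 · (1.42117e-09 − 0.000150534) = 1.24448e-10.

S_4 ≈ 126.198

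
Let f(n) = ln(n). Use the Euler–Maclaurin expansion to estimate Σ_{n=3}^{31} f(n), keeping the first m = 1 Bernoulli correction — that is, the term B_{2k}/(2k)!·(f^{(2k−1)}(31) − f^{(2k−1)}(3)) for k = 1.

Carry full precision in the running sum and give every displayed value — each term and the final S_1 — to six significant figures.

∫_3^31 ln(x) dx evaluates to 75.1578.
Boundary: ½(f(3) + f(31)) = ½(1.09861 + 3.43399) = 2.26630.
So far: 77.4241.
Order-1 term: 1/12 · (0.0322581 − 0.333333) = -0.0250896.

S_1 ≈ 77.3990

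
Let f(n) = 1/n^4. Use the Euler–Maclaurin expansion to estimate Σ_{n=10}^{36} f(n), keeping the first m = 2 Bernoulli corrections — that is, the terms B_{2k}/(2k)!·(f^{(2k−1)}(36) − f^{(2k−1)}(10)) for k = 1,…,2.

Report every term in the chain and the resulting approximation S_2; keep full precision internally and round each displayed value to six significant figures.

Integral: ∫_10^36 1/x^4 dx = 0.000326189.
Boundary: ½(f(10) + f(36)) = ½(0.000100000 + 5.95374e-07) = 5.02977e-05.
So far: 0.000376487.
Order-1 term: 1/12 · (-6.61527e-08 − (-4.00000e-05)) = 3.32782e-06.
Running total after k=1: 0.000379814.
Order-2 term: −1/720 · (-1.53131e-09 − (-1.20000e-05)) = -1.66645e-08.

S_2 ≈ 0.000379798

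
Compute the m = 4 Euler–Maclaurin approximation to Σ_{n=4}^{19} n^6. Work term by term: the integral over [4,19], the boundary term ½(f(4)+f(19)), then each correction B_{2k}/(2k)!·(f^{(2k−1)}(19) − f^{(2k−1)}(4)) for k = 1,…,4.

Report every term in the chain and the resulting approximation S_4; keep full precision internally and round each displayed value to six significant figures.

Integral: ∫_4^19 x^6 dx = 1.27694e+08.
Boundary: ½(f(4) + f(19)) = ½(4096.00 + 4.70459e+07) = 2.35250e+07.
Running total after boundary: 1.51219e+08.
k=1: B_{2}/(2)! × [f^{(1)}(19) − f^{(1)}(4)] = 1/12 × (1.48566e+07 − 6144.00) = 1.23754e+06.
Partial sum through k=1: 1.52456e+08.
k=2: B_{4}/(4)! × [f^{(3)}(19) − f^{(3)}(4)] = −1/720 × (823080 − 7680.00) = -1132.50.
Partial sum through k=2: 1.52455e+08.
k=3: B_{6}/(6)! × [f^{(5)}(19) − f^{(5)}(4)] = 1/30240 × (13680.0 − 2880.00) = 0.357143.
Partial sum through k=3: 1.52455e+08.
k=4: B_{8}/(8)! × [f^{(7)}(19) − f^{(7)}(4)] = −1/1209600 × (0.00000 − 0.00000) = 0.00000.

S_4 ≈ 1.52455e+08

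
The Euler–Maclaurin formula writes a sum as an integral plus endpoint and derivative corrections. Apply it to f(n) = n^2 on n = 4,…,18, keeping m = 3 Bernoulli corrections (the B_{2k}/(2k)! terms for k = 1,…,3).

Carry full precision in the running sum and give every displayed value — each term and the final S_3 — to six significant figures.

S_3 ≈ 2095.00

The integral term ∫_4^18 x^2 dx = 1922.67.
Endpoint term: (f(4) + f(18))/2 = (16.0000 + 324.000)/2 = 170.000.
So far: 2092.67.
Order-1 term: 1/12 · (36.0000 − 8.00000) = 2.33333.
Partial sum through k=1: 2095.00.
Order-2 term: −1/720 · (0.00000 − 0.00000) = 0.00000.
Partial sum through k=2: 2095.00.
Order-3 term: 1/30240 · (0.00000 − 0.00000) = 0.00000.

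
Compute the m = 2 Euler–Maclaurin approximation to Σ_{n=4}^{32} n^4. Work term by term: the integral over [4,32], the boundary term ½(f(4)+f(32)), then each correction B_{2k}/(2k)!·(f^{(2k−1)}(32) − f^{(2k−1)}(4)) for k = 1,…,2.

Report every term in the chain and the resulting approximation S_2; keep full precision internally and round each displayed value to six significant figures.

The integral term ∫_4^32 x^4 dx = 6.71068e+06.
Endpoint term: (f(4) + f(32))/2 = (256.000 + 1.04858e+06)/2 = 524416.
Integral + boundary = 7.23510e+06.
Correction k=1: B_{2}/2! · (f^{(1)}(32) − f^{(1)}(4)) = 1/12 · (131072 − 256.000) = 10901.3.
After k=1: 7.24600e+06.
Correction k=2: B_{4}/4! · (f^{(3)}(32) − f^{(3)}(4)) = −1/720 · (768.000 − 96.0000) = -0.933333.

S_2 ≈ 7.24600e+06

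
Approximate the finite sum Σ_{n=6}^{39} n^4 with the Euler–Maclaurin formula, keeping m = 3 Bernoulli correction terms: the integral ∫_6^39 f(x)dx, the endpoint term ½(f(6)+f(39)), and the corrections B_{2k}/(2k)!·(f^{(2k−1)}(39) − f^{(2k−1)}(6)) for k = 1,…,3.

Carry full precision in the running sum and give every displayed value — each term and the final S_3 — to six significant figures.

Integral: ∫_6^39 x^4 dx = 1.80433e+07.
Endpoint term: (f(6) + f(39))/2 = (1296.00 + 2.31344e+06)/2 = 1.15737e+06.
Integral + boundary = 1.92007e+07.
Order-1 term: 1/12 · (237276 − 864.000) = 19701.0.
After k=1: 1.92204e+07.
Order-2 term: −1/720 · (936.000 − 144.000) = -1.10000.
After k=2: 1.92204e+07.
Order-3 term: 1/30240 · (0.00000 − 0.00000) = 0.00000.

S_3 ≈ 1.92204e+07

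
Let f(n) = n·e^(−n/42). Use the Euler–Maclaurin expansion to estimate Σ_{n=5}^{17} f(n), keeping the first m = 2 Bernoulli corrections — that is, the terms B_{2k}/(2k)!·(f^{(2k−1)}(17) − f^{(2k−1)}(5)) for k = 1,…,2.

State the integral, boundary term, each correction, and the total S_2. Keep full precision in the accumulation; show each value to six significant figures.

Integral: ∫_5^17 x·e^(−x/42) dx = 99.2870.
Boundary: ½(f(5) + f(17)) = ½(4.43883 + 11.3413) = 7.89007.
Running total after boundary: 107.177.
k=1: B_{2}/(2)! × [f^{(1)}(17) − f^{(1)}(5)] = 1/12 × (0.397105 − 0.782079) = -0.0320812.
Running total after k=1: 107.145.
k=2: B_{4}/(4)! × [f^{(3)}(17) − f^{(3)}(5)] = −1/720 × (0.000981506 − 0.00144989) = 6.50537e-07.

S_2 ≈ 107.145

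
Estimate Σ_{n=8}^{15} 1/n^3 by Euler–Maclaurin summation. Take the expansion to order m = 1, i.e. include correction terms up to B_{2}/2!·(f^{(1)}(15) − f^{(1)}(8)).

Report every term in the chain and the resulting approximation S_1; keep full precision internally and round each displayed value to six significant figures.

∫_8^15 1/x^3 dx evaluates to 0.00559028.
Boundary: ½(f(8) + f(15)) = ½(0.00195312 + 0.000296296) = 0.00112471.
Integral + boundary = 0.00671499.
Order-1 term: 1/12 · (-5.92593e-05 − (-0.000732422)) = 5.60969e-05.

S_1 ≈ 0.00677109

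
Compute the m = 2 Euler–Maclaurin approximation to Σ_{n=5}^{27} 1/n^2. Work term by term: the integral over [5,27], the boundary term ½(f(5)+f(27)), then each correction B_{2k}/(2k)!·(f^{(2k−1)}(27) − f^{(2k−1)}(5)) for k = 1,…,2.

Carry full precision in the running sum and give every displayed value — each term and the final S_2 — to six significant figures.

S_2 ≈ 0.184963

Integral: ∫_5^27 1/x^2 dx = 0.162963.
½[f(5) + f(27)] = ½[0.0400000 + 0.00137174] = 0.0206859.
So far: 0.183649.
Order-1 term: 1/12 · (-0.000101611 − (-0.0160000)) = 0.00132487.
After k=1: 0.184974.
Order-2 term: −1/720 · (-1.67260e-06 − (-0.00768000)) = -1.06643e-05.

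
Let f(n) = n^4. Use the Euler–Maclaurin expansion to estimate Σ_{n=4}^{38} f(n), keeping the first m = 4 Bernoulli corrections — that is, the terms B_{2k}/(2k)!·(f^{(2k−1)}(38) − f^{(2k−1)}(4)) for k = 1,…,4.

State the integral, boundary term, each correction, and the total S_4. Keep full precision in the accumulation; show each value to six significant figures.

The integral term ∫_4^38 x^4 dx = 1.58468e+07.
Endpoint term: (f(4) + f(38))/2 = (256.000 + 2.08514e+06)/2 = 1.04270e+06.
Integral + boundary = 1.68895e+07.
k=1: B_{2}/(2)! × [f^{(1)}(38) − f^{(1)}(4)] = 1/12 × (219488 − 256.000) = 18269.3.
Partial sum through k=1: 1.69078e+07.
k=2: B_{4}/(4)! × [f^{(3)}(38) − f^{(3)}(4)] = −1/720 × (912.000 − 96.0000) = -1.13333.
Partial sum through k=2: 1.69078e+07.
k=3: B_{6}/(6)! × [f^{(5)}(38) − f^{(5)}(4)] = 1/30240 × (0.00000 − 0.00000) = 0.00000.
Partial sum through k=3: 1.69078e+07.
k=4: B_{8}/(8)! × [f^{(7)}(38) − f^{(7)}(4)] = −1/1209600 × (0.00000 − 0.00000) = 0.00000.

S_4 ≈ 1.69078e+07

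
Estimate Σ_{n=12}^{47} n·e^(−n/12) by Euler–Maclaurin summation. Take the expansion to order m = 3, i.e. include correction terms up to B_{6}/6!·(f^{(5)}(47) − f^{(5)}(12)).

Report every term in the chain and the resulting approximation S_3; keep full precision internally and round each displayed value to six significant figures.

The integral term ∫_12^47 x·e^(−x/12) dx = 91.8549.
Boundary: ½(f(12) + f(47)) = ½(4.41455 + 0.935645) = 2.67510.
Running total after boundary: 94.5300.
Order-1 term: 1/12 · (-0.0580631 − 0.00000) = -0.00483859.
Partial sum through k=1: 94.5251.
Order-2 term: −1/720 · (-0.000126725 − 0.00510944) = 7.27245e-06.
Partial sum through k=2: 94.5251.
Order-3 term: 1/30240 · (1.04004e-06 − 7.09644e-05) = -2.31231e-09.

S_3 ≈ 94.5251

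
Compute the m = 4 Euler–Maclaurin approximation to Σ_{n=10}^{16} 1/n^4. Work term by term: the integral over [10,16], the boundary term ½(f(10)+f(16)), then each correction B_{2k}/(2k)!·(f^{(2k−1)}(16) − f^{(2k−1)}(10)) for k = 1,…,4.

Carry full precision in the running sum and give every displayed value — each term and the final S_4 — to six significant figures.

∫_10^16 1/x^4 dx evaluates to 0.000251953.
½[f(10) + f(16)] = ½[0.000100000 + 1.52588e-05] = 5.76294e-05.
Integral + boundary = 0.000309583.
Correction k=1: B_{2}/2! · (f^{(1)}(16) − f^{(1)}(10)) = 1/12 · (-3.81470e-06 − (-4.00000e-05)) = 3.01544e-06.
Running total after k=1: 0.000312598.
Correction k=2: B_{4}/4! · (f^{(3)}(16) − f^{(3)}(10)) = −1/720 · (-4.47035e-07 − (-1.20000e-05)) = -1.60458e-08.
Running total after k=2: 0.000312582.
Correction k=3: B_{6}/6! · (f^{(5)}(16) − f^{(5)}(10)) = 1/30240 · (-9.77889e-08 − (-6.72000e-06)) = 2.18988e-10.
Running total after k=3: 0.000312582.
Correction k=4: B_{8}/8! · (f^{(7)}(16) − f^{(7)}(10)) = −1/1209600 · (-3.43789e-08 − (-6.04800e-06)) = -4.97158e-12.

S_4 ≈ 0.000312582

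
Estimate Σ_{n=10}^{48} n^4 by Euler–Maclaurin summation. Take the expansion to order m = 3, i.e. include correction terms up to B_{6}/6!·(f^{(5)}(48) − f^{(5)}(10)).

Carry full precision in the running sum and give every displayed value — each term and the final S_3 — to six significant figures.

∫_10^48 x^4 dx evaluates to 5.09408e+07.
½[f(10) + f(48)] = ½[10000.0 + 5.30842e+06] = 2.65921e+06.
So far: 5.36000e+07.
Correction k=1: B_{2}/2! · (f^{(1)}(48) − f^{(1)}(10)) = 1/12 · (442368 − 4000.00) = 36530.7.
Running total after k=1: 5.36365e+07.
Correction k=2: B_{4}/4! · (f^{(3)}(48) − f^{(3)}(10)) = −1/720 · (1152.00 − 240.000) = -1.26667.
Running total after k=2: 5.36365e+07.
Correction k=3: B_{6}/6! · (f^{(5)}(48) − f^{(5)}(10)) = 1/30240 · (0.00000 − 0.00000) = 0.00000.

S_3 ≈ 5.36365e+07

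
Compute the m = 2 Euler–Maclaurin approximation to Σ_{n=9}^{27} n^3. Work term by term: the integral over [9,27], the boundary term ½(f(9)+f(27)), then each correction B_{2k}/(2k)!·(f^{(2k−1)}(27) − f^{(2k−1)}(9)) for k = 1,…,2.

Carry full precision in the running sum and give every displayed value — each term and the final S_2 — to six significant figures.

Integral: ∫_9^27 x^3 dx = 131220.
Endpoint term: (f(9) + f(27))/2 = (729.000 + 19683.0)/2 = 10206.0.
Running total after boundary: 141426.
Correction k=1: B_{2}/2! · (f^{(1)}(27) − f^{(1)}(9)) = 1/12 · (2187.00 − 243.000) = 162.000.
Partial sum through k=1: 141588.
Correction k=2: B_{4}/4! · (f^{(3)}(27) − f^{(3)}(9)) = −1/720 · (6.00000 − 6.00000) = 0.00000.

S_2 ≈ 141588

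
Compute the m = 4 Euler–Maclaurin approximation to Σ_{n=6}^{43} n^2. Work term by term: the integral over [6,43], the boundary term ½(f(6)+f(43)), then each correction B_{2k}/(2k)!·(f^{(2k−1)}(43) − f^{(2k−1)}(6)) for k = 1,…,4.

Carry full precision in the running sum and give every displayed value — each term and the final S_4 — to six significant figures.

S_4 ≈ 27379.0

∫_6^43 x^2 dx evaluates to 26430.3.
Endpoint term: (f(6) + f(43))/2 = (36.0000 + 1849.00)/2 = 942.500.
Running total after boundary: 27372.8.
Order-1 term: 1/12 · (86.0000 − 12.0000) = 6.16667.
Partial sum through k=1: 27379.0.
Order-2 term: −1/720 · (0.00000 − 0.00000) = 0.00000.
Partial sum through k=2: 27379.0.
Order-3 term: 1/30240 · (0.00000 − 0.00000) = 0.00000.
Partial sum through k=3: 27379.0.
Order-4 term: −1/1209600 · (0.00000 − 0.00000) = 0.00000.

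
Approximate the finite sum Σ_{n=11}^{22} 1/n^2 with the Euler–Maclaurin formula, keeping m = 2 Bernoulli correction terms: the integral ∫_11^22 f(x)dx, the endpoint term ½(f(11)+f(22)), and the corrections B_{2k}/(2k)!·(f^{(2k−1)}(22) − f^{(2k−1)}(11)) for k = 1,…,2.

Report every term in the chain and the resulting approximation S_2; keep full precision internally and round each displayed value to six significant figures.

Integral: ∫_11^22 1/x^2 dx = 0.0454545.
Endpoint term: (f(11) + f(22))/2 = (0.00826446 + 0.00206612)/2 = 0.00516529.
So far: 0.0506198.
k=1: B_{2}/(2)! × [f^{(1)}(22) − f^{(1)}(11)] = 1/12 × (-0.000187829 − (-0.00150263)) = 0.000109567.
Partial sum through k=1: 0.0507294.
k=2: B_{4}/(4)! × [f^{(3)}(22) − f^{(3)}(11)] = −1/720 × (-4.65691e-06 − (-0.000149021)) = -2.00506e-07.

S_2 ≈ 0.0507292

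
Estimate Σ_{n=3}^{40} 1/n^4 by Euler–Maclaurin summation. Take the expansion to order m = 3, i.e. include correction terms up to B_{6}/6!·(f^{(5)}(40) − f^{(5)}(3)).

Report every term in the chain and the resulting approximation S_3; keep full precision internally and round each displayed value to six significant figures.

S_3 ≈ 0.0198203

Integral: ∫_3^40 1/x^4 dx = 0.0123405.
Endpoint term: (f(3) + f(40))/2 = (0.0123457 + 3.90625e-07)/2 = 0.00617303.
So far: 0.0185135.
Correction k=1: B_{2}/2! · (f^{(1)}(40) − f^{(1)}(3)) = 1/12 · (-3.90625e-08 − (-0.0164609)) = 0.00137174.
After k=1: 0.0198852.
Correction k=2: B_{4}/4! · (f^{(3)}(40) − f^{(3)}(3)) = −1/720 · (-7.32422e-10 − (-0.0548697)) = -7.62079e-05.
After k=2: 0.0198090.
Correction k=3: B_{6}/6! · (f^{(5)}(40) − f^{(5)}(3)) = 1/30240 · (-2.56348e-11 − (-0.341411)) = 1.12901e-05.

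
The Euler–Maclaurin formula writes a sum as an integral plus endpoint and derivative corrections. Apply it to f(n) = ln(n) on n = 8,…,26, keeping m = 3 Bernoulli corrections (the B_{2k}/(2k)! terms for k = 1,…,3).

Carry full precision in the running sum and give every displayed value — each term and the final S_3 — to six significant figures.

S_3 ≈ 52.7365

The integral term ∫_8^26 ln(x) dx = 50.0750.
Endpoint term: (f(8) + f(26))/2 = (2.07944 + 3.25810)/2 = 2.66877.
Running total after boundary: 52.7437.
Correction k=1: B_{2}/2! · (f^{(1)}(26) − f^{(1)}(8)) = 1/12 · (0.0384615 − 0.125000) = -0.00721154.
Partial sum through k=1: 52.7365.
Correction k=2: B_{4}/4! · (f^{(3)}(26) − f^{(3)}(8)) = −1/720 · (0.000113792 − 0.00390625) = 5.26730e-06.
Partial sum through k=2: 52.7365.
Correction k=3: B_{6}/6! · (f^{(5)}(26) − f^{(5)}(8)) = 1/30240 · (2.01997e-06 − 0.000732422) = -2.41535e-08.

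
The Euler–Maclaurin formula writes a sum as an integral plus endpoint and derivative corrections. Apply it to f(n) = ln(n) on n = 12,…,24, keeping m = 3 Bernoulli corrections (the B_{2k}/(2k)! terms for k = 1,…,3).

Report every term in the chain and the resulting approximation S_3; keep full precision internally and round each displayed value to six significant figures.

∫_12^24 ln(x) dx evaluates to 34.4544.
Endpoint term: (f(12) + f(24))/2 = (2.48491 + 3.17805)/2 = 2.83148.
Integral + boundary = 37.2859.
Order-1 term: 1/12 · (0.0416667 − 0.0833333) = -0.00347222.
Running total after k=1: 37.2824.
Order-2 term: −1/720 · (0.000144676 − 0.00115741) = 1.40657e-06.
Running total after k=2: 37.2824.
Order-3 term: 1/30240 · (3.01408e-06 − 9.64506e-05) = -3.08983e-09.

S_3 ≈ 37.2824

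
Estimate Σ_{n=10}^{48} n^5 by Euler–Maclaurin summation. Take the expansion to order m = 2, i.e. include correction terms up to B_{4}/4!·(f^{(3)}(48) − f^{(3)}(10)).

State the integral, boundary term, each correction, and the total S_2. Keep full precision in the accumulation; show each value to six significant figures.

S_2 ≈ 2.16792e+09

The integral term ∫_10^48 x^5 dx = 2.03827e+09.
Boundary: ½(f(10) + f(48)) = ½(100000 + 2.54804e+08) = 1.27452e+08.
Running total after boundary: 2.16572e+09.
k=1: B_{2}/(2)! × [f^{(1)}(48) − f^{(1)}(10)] = 1/12 × (2.65421e+07 − 50000.0) = 2.20767e+06.
Running total after k=1: 2.16792e+09.
k=2: B_{4}/(4)! × [f^{(3)}(48) − f^{(3)}(10)] = −1/720 × (138240 − 6000.00) = -183.667.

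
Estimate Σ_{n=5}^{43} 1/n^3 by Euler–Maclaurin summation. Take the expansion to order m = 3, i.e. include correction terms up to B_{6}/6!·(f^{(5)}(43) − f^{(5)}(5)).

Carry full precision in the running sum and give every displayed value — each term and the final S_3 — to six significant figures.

S_3 ≈ 0.0241307

The integral term ∫_5^43 1/x^3 dx = 0.0197296.
Boundary: ½(f(5) + f(43)) = ½(0.00800000 + 1.25775e-05) = 0.00400629.
Integral + boundary = 0.0237359.
k=1: B_{2}/(2)! × [f^{(1)}(43) − f^{(1)}(5)] = 1/12 × (-8.77501e-07 − (-0.00480000)) = 0.000399927.
Running total after k=1: 0.0241358.
k=2: B_{4}/(4)! × [f^{(3)}(43) − f^{(3)}(5)] = −1/720 × (-9.49162e-09 − (-0.00384000)) = -5.33332e-06.
Running total after k=2: 0.0241305.
k=3: B_{6}/(6)! × [f^{(5)}(43) − f^{(5)}(5)] = 1/30240 × (-2.15602e-10 − (-0.00645120)) = 2.13333e-07.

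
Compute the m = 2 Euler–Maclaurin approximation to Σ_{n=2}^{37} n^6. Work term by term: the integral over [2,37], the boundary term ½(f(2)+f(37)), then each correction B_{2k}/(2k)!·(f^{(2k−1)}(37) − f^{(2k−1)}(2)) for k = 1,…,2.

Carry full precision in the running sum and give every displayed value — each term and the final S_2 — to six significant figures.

The integral term ∫_2^37 x^6 dx = 1.35617e+10.
Boundary: ½(f(2) + f(37)) = ½(64.0000 + 2.56573e+09) = 1.28286e+09.
So far: 1.48446e+10.
k=1: B_{2}/(2)! × [f^{(1)}(37) − f^{(1)}(2)] = 1/12 × (4.16064e+08 − 192.000) = 3.46720e+07.
Running total after k=1: 1.48792e+10.
k=2: B_{4}/(4)! × [f^{(3)}(37) − f^{(3)}(2)] = −1/720 × (6.07836e+06 − 960.000) = -8440.83.

S_2 ≈ 1.48792e+10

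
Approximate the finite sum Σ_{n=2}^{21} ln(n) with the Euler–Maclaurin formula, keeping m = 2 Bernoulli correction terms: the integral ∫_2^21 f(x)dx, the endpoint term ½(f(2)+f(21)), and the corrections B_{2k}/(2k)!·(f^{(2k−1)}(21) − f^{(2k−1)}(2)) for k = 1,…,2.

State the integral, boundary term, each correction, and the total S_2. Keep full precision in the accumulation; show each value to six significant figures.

S_2 ≈ 45.3802

∫_2^21 ln(x) dx evaluates to 43.5487.
½[f(2) + f(21)] = ½[0.693147 + 3.04452] = 1.86883.
Integral + boundary = 45.4175.
Order-1 term: 1/12 · (0.0476190 − 0.500000) = -0.0376984.
Running total after k=1: 45.3798.
Order-2 term: −1/720 · (0.000215959 − 0.250000) = 0.000346922.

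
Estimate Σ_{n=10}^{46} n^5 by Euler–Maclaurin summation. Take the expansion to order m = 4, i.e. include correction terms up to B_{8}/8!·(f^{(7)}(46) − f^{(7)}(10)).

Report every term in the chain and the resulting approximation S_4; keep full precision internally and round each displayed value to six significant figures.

S_4 ≈ 1.68378e+09

Integral: ∫_10^46 x^5 dx = 1.57888e+09.
Boundary: ½(f(10) + f(46)) = ½(100000 + 2.05963e+08) = 1.03031e+08.
So far: 1.68191e+09.
Correction k=1: B_{2}/2! · (f^{(1)}(46) − f^{(1)}(10)) = 1/12 · (2.23873e+07 − 50000.0) = 1.86144e+06.
After k=1: 1.68378e+09.
Correction k=2: B_{4}/4! · (f^{(3)}(46) − f^{(3)}(10)) = −1/720 · (126960 − 6000.00) = -168.000.
After k=2: 1.68378e+09.
Correction k=3: B_{6}/6! · (f^{(5)}(46) − f^{(5)}(10)) = 1/30240 · (120.000 − 120.000) = 0.00000.
After k=3: 1.68378e+09.
Correction k=4: B_{8}/8! · (f^{(7)}(46) − f^{(7)}(10)) = −1/1209600 · (0.00000 − 0.00000) = 0.00000.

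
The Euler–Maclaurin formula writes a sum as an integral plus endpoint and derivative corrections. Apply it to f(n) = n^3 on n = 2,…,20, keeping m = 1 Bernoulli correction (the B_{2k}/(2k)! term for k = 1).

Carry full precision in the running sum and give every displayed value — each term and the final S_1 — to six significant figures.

S_1 ≈ 44099.0

∫_2^20 x^3 dx evaluates to 39996.0.
Endpoint term: (f(2) + f(20))/2 = (8.00000 + 8000.00)/2 = 4004.00.
Running total after boundary: 44000.0.
Correction k=1: B_{2}/2! · (f^{(1)}(20) − f^{(1)}(2)) = 1/12 · (1200.00 − 12.0000) = 99.0000.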